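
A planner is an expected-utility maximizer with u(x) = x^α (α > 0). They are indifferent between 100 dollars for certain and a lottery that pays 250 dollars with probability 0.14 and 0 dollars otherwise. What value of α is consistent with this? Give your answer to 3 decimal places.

α ≈ 2.146

The lottery's expected utility is 0.14·u(250) + 0.86·u(0) = 0.14·250^α (since u(0) = 0 for α > 0).
Setting u(100) equal to that: 100^α = 0.14·250^α ⇒ (100/250)^α = 0.14.
Taking logs: α·ln(100/250) = ln(0.14), so α = -1.966113 / -0.916291 ≈ 2.146.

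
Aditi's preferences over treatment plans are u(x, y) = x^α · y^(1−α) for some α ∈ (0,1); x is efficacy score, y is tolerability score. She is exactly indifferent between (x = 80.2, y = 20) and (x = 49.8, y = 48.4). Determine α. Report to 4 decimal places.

α ≈ 0.6497

The Cobb–Douglas utilities coincide, so 80.2^α·20^(1−α) = 49.8^α·48.4^(1−α).
Taking logs: α·ln 80.2 + (1−α)·ln 20 = α·ln 49.8 + (1−α)·ln 48.4, i.e. α·0.4765085 = (1−α)·0.8837675.
With A = 0.4765085 and B = 0.8837675: α·A = (1−α)·B, so α = B/(A+B) = 0.8837675/1.3602760 ≈ 0.6497.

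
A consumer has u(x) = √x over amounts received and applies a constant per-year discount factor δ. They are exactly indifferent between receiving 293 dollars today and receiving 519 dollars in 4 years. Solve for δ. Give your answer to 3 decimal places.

δ ≈ 0.931

Equating discounted utilities: u(293) = δ^4·u(519) ⇒ δ^4 = u(293)/u(519).
With u(x) = √x: δ^4 = √293/√519 = √(293/519) = 0.75136.
Taking the 4th root: δ = 0.75136^(1/4) ≈ 0.931.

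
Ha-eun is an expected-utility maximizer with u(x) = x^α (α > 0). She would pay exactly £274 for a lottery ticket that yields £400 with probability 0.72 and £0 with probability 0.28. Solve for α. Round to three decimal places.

Since u(0) = 0, the lottery's EU is 0.72·400^α.
Equating: 274^α = 0.72·400^α, i.e. 0.6850^α = 0.72.
Take logs: α = ln 0.72 / ln(274/400) ≈ 0.86829.

α ≈ 0.868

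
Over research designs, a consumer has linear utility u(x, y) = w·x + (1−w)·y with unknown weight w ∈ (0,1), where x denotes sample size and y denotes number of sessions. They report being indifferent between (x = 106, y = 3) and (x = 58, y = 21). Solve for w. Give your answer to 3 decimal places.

w = 0.273

Indifference: w·106 + (1−w)·3 = w·58 + (1−w)·21.
Collecting terms: w·48 = (1−w)·18.
The marginal rate of substitution is 18/48, so w = 18/(48+18) = 0.273.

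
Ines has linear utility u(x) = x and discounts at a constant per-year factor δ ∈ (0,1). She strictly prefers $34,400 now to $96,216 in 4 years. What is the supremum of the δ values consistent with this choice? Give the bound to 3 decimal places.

δ < 0.773

Comparing present values: 34400 > δ^4·96216.
So δ^4 < 34400/96216 = 0.35753; taking the 4th root of both positive sides preserves the inequality.
δ < (34400/96216)^(1/4) ≈ 0.773.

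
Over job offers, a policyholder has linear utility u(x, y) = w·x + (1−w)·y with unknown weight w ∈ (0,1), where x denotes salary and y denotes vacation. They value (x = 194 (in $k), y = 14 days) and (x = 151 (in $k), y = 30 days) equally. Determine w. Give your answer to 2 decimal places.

w = 0.27

Indifference: w·194 + (1−w)·14 = w·151 + (1−w)·30.
w·(194−151) = (1−w)·(30−14), i.e. w·43 = (1−w)·16.
So w/(1−w) = 16/43 = 0.3721, giving w = 16/(43+16) = 0.27.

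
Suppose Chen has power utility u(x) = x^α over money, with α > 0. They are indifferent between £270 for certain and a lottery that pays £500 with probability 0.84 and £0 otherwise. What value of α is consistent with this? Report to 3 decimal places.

α ≈ 0.283

The lottery's expected utility is 0.84·u(500) + 0.16·u(0) = 0.84·500^α (since u(0) = 0 for α > 0).
Equating: 270^α = 0.84·500^α, i.e. 0.5400^α = 0.84.
Take logs: α = ln 0.84 / ln(270/500) ≈ 0.28296.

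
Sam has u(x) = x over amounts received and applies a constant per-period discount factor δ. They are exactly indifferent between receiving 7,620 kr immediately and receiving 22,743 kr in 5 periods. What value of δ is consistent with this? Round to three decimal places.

δ ≈ 0.804

Equating discounted utilities: u(7620) = δ^5·u(22743) ⇒ δ^5 = u(7620)/u(22743).
With u(x) = x: δ^5 = 7620/22743 = 0.33505.
Hence δ = (0.33505)^(1/5) = 0.80357.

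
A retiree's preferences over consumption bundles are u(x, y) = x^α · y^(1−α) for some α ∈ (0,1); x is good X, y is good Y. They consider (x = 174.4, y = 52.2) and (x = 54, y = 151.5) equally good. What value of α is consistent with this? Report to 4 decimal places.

α ≈ 0.4761

The Cobb–Douglas utilities coincide, so 174.4^α·52.2^(1−α) = 54^α·151.5^(1−α).
Taking logs: α·ln 174.4 + (1−α)·ln 52.2 = α·ln 54 + (1−α)·ln 151.5, i.e. α·1.1723675 = (1−α)·1.0655031.
With A = 1.1723675 and B = 1.0655031: α·A = (1−α)·B, so α = B/(A+B) = 1.0655031/2.2378706 ≈ 0.4761.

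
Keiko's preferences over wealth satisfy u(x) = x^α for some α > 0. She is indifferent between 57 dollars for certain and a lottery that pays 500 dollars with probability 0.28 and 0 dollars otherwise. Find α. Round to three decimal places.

The lottery's expected utility is 0.28·u(500) + 0.72·u(0) = 0.28·500^α (since u(0) = 0 for α > 0).
Equating: 57^α = 0.28·500^α, i.e. 0.1140^α = 0.28.
Taking logs: α·ln(57/500) = ln(0.28), so α = -1.272966 / -2.171557 ≈ 0.586.

α ≈ 0.586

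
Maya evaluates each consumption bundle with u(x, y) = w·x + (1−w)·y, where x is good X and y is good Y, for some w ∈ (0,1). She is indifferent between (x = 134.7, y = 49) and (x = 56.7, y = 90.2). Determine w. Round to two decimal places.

w = 0.35

u(134.7,49) = u(56.7,90.2) means w·134.7 + (1−w)·49 = w·56.7 + (1−w)·90.2.
Collecting terms: w·78 = (1−w)·41.2.
The marginal rate of substitution is 41.2/78, so w = 41.2/(78+41.2) = 0.35.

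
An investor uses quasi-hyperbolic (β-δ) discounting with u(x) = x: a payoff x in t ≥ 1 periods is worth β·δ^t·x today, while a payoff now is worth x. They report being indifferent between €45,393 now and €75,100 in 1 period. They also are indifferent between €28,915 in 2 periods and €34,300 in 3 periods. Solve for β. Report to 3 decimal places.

β ≈ 0.717

Both payoffs in the second observation are in the future, so β drops out: δ^2·28915 = δ^3·34300 ⇒ δ = 28915/34300 = 0.84300.
Now use the now-vs-future pair: 45393 = β·δ·75100 gives β = 45393/(0.84300·75100) ≈ 0.717.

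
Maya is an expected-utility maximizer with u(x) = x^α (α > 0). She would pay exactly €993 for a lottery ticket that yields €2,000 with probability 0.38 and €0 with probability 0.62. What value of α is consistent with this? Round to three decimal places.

α ≈ 1.382

The lottery's expected utility is 0.38·u(2000) + 0.62·u(0) = 0.38·2000^α (since u(0) = 0 for α > 0).
Indifference: 993^α = 0.38·2000^α, so (993/2000)^α = 0.38.
Taking logs: α·ln(993/2000) = ln(0.38), so α = -0.967584 / -0.700172 ≈ 1.382.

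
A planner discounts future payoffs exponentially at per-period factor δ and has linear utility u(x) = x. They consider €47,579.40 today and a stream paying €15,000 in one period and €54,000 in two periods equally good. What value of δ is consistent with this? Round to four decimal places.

δ ≈ 0.8100

The stream is worth 15000δ + 54000δ² today, so 15000δ + 54000δ² = 47579.40.
That is, 54000δ² + 15000δ − 47579.40 = 0, a quadratic in δ.
By the quadratic formula (taking the positive root), δ = (−15000 + √10502150400.00) / 108000 ≈ 0.8100.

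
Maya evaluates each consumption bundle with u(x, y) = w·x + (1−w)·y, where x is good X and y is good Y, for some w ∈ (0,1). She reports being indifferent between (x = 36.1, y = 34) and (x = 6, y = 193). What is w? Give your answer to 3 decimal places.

Equating utilities: w·36.1 + (1−w)·34 = w·6 + (1−w)·193.
Collecting terms: w·30.1 = (1−w)·159.
The marginal rate of substitution is 159/30.1, so w = 159/(30.1+159) = 0.841.

w = 0.841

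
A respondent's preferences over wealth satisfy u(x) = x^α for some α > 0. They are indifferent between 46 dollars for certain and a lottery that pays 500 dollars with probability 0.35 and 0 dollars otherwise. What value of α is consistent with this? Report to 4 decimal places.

α ≈ 0.4400

Since u(0) = 0, the lottery's EU is 0.35·500^α.
Setting u(46) equal to that: 46^α = 0.35·500^α ⇒ (46/500)^α = 0.35.
Taking logs: α·ln(46/500) = ln(0.35), so α = -1.0498221 / -2.3859667 ≈ 0.4400.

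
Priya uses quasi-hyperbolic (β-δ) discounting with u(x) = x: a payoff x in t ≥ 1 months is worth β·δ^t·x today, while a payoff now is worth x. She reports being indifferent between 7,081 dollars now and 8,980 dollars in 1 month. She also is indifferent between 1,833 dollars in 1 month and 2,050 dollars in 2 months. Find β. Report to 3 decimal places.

From the later pair, β·δ^1·1833 = β·δ^2·2050; dividing through, δ = 1833/2050 = 0.89415.
The first indifference: 7081 = β·δ·8980, so β = 7081/(δ·8980) = 7081/(0.89415·8980) ≈ 0.882.

β ≈ 0.882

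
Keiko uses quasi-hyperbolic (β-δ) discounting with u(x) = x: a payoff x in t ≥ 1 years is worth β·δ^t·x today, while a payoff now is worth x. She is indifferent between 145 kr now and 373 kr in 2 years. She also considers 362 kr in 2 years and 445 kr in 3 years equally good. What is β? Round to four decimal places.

β ≈ 0.5874

From the later pair, β·δ^2·362 = β·δ^3·445; dividing through, δ = 362/445 = 0.81348.
Substituting δ into 145 = β·δ^2·373: β = 145/(246.835) ≈ 0.5874.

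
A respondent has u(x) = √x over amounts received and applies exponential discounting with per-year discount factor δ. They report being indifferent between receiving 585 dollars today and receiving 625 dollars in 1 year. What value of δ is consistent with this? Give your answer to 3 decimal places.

The payoff in 1 year is discounted by δ, so u(585) = δ·u(625) and δ = u(585)/u(625).
With u(x) = √x: δ = √585/√625 = √(585/625) = 0.96747.

δ ≈ 0.967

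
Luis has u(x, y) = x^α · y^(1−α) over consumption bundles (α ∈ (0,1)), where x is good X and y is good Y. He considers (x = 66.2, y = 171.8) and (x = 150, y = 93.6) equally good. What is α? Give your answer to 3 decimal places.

α ≈ 0.426

Indifference: 66.2^α · 171.8^(1−α) = 150^α · 93.6^(1−α).
(66.2/150)^α = (93.6/171.8)^(1−α); take logs: α·ln(66.2/150) = (1−α)·ln(93.6/171.8), i.e. α·-0.817955 = (1−α)·-0.607301.
Thus α·(-1.425256) = -0.607301, so α = -0.607301/-1.425256 ≈ 0.426.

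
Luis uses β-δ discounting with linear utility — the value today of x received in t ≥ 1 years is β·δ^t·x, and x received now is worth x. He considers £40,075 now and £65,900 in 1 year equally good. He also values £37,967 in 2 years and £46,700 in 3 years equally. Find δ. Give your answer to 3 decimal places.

Both payoffs in the second observation are in the future, so β drops out: δ^2·37967 = δ^3·46700 ⇒ δ = 37967/46700 = 0.81300.

δ ≈ 0.813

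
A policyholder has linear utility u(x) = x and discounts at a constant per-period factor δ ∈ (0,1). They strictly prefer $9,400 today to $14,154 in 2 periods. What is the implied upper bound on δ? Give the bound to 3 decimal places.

Under u(x) = x this choice says 9400 > δ^2·14154.
So δ^2 < 9400/14154 = 0.66412; taking the square root of both positive sides preserves the inequality.
δ < 0.66412^(1/2) = 0.815.

δ < 0.815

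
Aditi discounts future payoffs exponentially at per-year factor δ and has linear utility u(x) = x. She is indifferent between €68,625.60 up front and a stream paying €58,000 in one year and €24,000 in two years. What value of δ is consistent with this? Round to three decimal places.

δ ≈ 0.870

The stream is worth 58000δ + 24000δ² today, so 58000δ + 24000δ² = 68625.60.
That is, 24000δ² + 58000δ − 68625.60 = 0, a quadratic in δ.
δ = (−58000 + √(58000² + 4·24000·68625.60)) / (2·24000) = (−58000 + √9952057600.00) / 48000 ≈ 0.870.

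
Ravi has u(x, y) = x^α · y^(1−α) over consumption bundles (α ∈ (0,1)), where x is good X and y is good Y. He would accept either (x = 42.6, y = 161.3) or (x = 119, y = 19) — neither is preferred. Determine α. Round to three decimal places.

α ≈ 0.676

The Cobb–Douglas utilities coincide, so 42.6^α·161.3^(1−α) = 119^α·19^(1−α).
(42.6/119)^α = (19/161.3)^(1−α); take logs: α·ln(42.6/119) = (1−α)·ln(19/161.3), i.e. α·-1.027269 = (1−α)·-2.138827.
Thus α·(-3.166096) = -2.138827, so α = -2.138827/-3.166096 ≈ 0.676.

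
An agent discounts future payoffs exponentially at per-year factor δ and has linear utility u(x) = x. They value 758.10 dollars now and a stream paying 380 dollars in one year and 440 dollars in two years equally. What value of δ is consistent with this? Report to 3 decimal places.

δ ≈ 0.950

Equating present values: 758.10 = 380δ + 440δ².
That is, 440δ² + 380δ − 758.10 = 0, a quadratic in δ.
By the quadratic formula (taking the positive root), δ = (−380 + √1478656.00) / 880 ≈ 0.950.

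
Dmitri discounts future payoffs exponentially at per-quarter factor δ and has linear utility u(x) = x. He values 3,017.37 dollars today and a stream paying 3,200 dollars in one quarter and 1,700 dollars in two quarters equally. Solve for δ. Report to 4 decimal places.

The stream is worth 3200δ + 1700δ² today, so 3200δ + 1700δ² = 3017.37.
Rearranged: 1700δ² + 3200δ − 3017.37 = 0.
δ = (−3200 + √(3200² + 4·1700·3017.37)) / (2·1700) = (−3200 + √30758116.00) / 3400 ≈ 0.6900.

δ ≈ 0.6900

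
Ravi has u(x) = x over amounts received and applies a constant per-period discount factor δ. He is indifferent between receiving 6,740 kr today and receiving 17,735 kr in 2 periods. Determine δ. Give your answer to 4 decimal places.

Equating discounted utilities: u(6740) = δ^2·u(17735) ⇒ δ^2 = u(6740)/u(17735).
With u(x) = x: δ^2 = 6740/17735 = 0.38004.
Taking the square root: δ = 0.38004^(1/2) ≈ 0.6165.

δ ≈ 0.6165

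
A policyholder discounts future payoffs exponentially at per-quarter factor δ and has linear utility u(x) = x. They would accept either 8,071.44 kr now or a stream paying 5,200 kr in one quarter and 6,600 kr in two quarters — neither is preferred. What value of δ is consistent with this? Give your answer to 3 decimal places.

δ ≈ 0.780

The stream is worth 5200δ + 6600δ² today, so 5200δ + 6600δ² = 8071.44.
That is, 6600δ² + 5200δ − 8071.44 = 0, a quadratic in δ.
δ = (−5200 + √(5200² + 4·6600·8071.44)) / (2·6600) = (−5200 + √240126016.00) / 13200 ≈ 0.780.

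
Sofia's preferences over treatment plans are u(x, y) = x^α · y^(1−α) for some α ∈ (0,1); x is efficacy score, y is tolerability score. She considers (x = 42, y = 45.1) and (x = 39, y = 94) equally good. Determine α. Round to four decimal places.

Indifference: 42^α · 45.1^(1−α) = 39^α · 94^(1−α).
Rearrange to (42/39)^α = (94/45.1)^(1−α) and take logs: α·0.0741080 = (1−α)·0.7344125.
So α/(1−α) = (0.7344125)/(0.0741080) = 9.9100300, and α = 9.9100300/10.9100300 ≈ 0.9083.

α ≈ 0.9083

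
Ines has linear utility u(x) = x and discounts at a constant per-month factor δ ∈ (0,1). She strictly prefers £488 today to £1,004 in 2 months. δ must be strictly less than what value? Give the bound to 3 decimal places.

Under u(x) = x this choice says 488 > δ^2·1004.
Hence δ^2 < 488/1004 = 0.48606, and x ↦ x^(1/2) is increasing on (0,∞).
δ < (488/1004)^(1/2) ≈ 0.697.

δ < 0.697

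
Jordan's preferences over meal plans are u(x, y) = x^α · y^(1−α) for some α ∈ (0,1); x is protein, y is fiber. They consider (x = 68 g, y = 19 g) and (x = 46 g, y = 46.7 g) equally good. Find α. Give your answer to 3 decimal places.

Set the two utilities equal: 68^α·19^(1−α) = 46^α·46.7^(1−α).
(68/46)^α = (46.7/19)^(1−α); take logs: α·ln(68/46) = (1−α)·ln(46.7/19), i.e. α·0.390866 = (1−α)·0.899305.
Thus α·(1.290171) = 0.899305, so α = 0.899305/1.290171 ≈ 0.697.

α ≈ 0.697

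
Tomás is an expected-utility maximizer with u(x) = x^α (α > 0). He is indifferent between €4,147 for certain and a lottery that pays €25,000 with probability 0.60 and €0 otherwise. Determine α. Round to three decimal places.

α ≈ 0.284

The lottery's expected utility is 0.60·u(25000) + 0.40·u(0) = 0.60·25000^α (since u(0) = 0 for α > 0).
Indifference: 4147^α = 0.60·25000^α, so (4147/25000)^α = 0.60.
α = ln(0.60) / ln(4147/25000) = -0.510826/-1.796491 ≈ 0.284.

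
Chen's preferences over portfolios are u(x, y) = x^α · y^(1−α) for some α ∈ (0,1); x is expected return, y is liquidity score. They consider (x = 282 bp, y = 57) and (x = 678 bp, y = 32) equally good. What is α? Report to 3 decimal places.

α ≈ 0.397

Indifference: 282^α · 57^(1−α) = 678^α · 32^(1−α).
Taking logs: α·ln 282 + (1−α)·ln 57 = α·ln 678 + (1−α)·ln 32, i.e. α·-0.877240 = (1−α)·-0.577315.
Thus α·(-1.454555) = -0.577315, so α = -0.577315/-1.454555 ≈ 0.397.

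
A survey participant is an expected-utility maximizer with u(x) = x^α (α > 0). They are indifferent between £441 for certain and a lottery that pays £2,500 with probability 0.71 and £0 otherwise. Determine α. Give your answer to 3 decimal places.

Since u(0) = 0, the lottery's EU is 0.71·2500^α.
Setting u(441) equal to that: 441^α = 0.71·2500^α ⇒ (441/2500)^α = 0.71.
Taking logs: α·ln(441/2500) = ln(0.71), so α = -0.342490 / -1.735001 ≈ 0.197.

α ≈ 0.197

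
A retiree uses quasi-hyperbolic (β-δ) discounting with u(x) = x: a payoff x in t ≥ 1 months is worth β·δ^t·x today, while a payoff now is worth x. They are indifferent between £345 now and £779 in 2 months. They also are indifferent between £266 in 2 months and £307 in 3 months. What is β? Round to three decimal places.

The second indifference involves only future payoffs, so β cancels: β·δ^2·266 = β·δ^3·307, giving δ = 266/307 = 0.86645.
Substituting δ into 345 = β·δ^2·779: β = 345/(584.822) ≈ 0.590.

β ≈ 0.590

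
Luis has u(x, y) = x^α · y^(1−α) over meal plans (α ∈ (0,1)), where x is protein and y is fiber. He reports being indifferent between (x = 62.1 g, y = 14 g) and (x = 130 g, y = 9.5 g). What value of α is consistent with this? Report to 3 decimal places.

The Cobb–Douglas utilities coincide, so 62.1^α·14^(1−α) = 130^α·9.5^(1−α).
(62.1/130)^α = (9.5/14)^(1−α); take logs: α·ln(62.1/130) = (1−α)·ln(9.5/14), i.e. α·-0.738788 = (1−α)·-0.387766.
Thus α·(-1.126554) = -0.387766, so α = -0.387766/-1.126554 ≈ 0.344.

α ≈ 0.344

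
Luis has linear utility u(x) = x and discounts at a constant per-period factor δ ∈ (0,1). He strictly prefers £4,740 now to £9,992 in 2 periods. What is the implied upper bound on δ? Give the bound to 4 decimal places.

Under u(x) = x this choice says 4740 > δ^2·9992.
Dividing by 9992: δ^2 < 0.47438. Both sides are positive, so the square root keeps the direction.
δ < 0.47438^(1/2) = 0.6888.

δ < 0.6888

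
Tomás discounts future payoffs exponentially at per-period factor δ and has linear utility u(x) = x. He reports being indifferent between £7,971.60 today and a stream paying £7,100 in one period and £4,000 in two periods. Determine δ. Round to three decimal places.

Equating present values: 7971.60 = 7100δ + 4000δ².
So 4000δ² + 7100δ − 7971.60 = 0.
The positive root is δ = [−7100 + √(7100² + 4·4000·7971.60)] / (2·4000) = (−7100 + 13340.000)/8000 ≈ 0.780.

δ ≈ 0.780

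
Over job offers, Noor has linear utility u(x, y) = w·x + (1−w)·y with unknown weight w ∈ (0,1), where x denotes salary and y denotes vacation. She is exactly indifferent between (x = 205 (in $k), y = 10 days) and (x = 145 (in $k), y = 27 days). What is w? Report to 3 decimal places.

w = 0.221

Equating utilities: w·205 + (1−w)·10 = w·145 + (1−w)·27.
Collecting terms: w·60 = (1−w)·17.
The marginal rate of substitution is 17/60, so w = 17/(60+17) = 0.221.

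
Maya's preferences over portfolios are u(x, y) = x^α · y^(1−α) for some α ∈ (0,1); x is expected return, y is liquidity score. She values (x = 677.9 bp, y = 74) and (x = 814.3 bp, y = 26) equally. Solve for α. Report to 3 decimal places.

α ≈ 0.851

Set the two utilities equal: 677.9^α·74^(1−α) = 814.3^α·26^(1−α).
(677.9/814.3)^α = (26/74)^(1−α); take logs: α·ln(677.9/814.3) = (1−α)·ln(26/74), i.e. α·-0.183329 = (1−α)·-1.045969.
So α/(1−α) = (-1.045969)/(-0.183329) = 5.705420, and α = 5.705420/6.705420 ≈ 0.851.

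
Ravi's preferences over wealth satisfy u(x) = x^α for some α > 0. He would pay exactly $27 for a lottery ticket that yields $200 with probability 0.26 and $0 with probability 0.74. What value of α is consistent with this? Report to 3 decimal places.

α ≈ 0.673

The lottery's expected utility is 0.26·u(200) + 0.74·u(0) = 0.26·200^α (since u(0) = 0 for α > 0).
Equating: 27^α = 0.26·200^α, i.e. 0.1350^α = 0.26.
α = ln(0.26) / ln(27/200) = -1.347074/-2.002481 ≈ 0.673.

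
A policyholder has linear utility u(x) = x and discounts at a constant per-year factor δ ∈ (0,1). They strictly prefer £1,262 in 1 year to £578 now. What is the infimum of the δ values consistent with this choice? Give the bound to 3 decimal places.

δ > 0.458

Under u(x) = x this choice says 578 < δ·1262.
Dividing through by 1262 gives δ > 0.45800.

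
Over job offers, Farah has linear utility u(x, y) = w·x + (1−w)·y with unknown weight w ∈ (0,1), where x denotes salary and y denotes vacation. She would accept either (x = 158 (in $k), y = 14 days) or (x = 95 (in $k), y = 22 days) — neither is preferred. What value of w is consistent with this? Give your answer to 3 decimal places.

w = 0.113

Equating utilities: w·158 + (1−w)·14 = w·95 + (1−w)·22.
Collecting terms: w·63 = (1−w)·8.
Hence w = 8/(63+8) = 8/71 = 0.113.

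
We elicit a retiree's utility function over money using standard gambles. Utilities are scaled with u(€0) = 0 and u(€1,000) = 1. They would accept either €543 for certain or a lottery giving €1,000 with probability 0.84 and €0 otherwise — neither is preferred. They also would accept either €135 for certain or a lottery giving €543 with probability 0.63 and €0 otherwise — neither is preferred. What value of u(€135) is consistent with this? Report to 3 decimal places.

0.529

First, u(€543) = 0.84·u(€1,000) + 0.16·u(€0) = 0.84.
Then u(€135) = 0.63·u(€543) + 0.37·u(€0) = 0.63·0.84 + 0.37·0.00 = 0.5292.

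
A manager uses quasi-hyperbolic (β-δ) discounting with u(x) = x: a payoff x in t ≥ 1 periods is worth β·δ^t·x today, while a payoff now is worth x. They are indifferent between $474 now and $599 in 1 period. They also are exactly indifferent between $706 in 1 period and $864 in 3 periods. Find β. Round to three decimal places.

β ≈ 0.875

From the later pair, β·δ^1·706 = β·δ^3·864; dividing through, δ^2 = 706/864 = 0.81713, so δ = 0.90395.
Substituting δ into 474 = β·δ·599: β = 474/(541.467) ≈ 0.875.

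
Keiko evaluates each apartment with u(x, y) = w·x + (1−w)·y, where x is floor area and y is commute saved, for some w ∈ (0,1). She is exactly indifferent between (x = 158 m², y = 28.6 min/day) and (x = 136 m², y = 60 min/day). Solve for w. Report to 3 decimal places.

w = 0.588

u(158,28.6) = u(136,60) means w·158 + (1−w)·28.6 = w·136 + (1−w)·60.
Rearranging, 22·w − 31.4·(1−w) = 0.
So w/(1−w) = 31.4/22 = 1.4273, giving w = 31.4/(22+31.4) = 0.588.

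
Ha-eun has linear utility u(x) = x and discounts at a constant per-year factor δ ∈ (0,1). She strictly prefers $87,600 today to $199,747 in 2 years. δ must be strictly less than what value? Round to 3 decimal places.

δ < 0.662

Under u(x) = x this choice says 87600 > δ^2·199747.
So δ^2 < 87600/199747 = 0.43855; taking the square root of both positive sides preserves the inequality.
δ < 0.43855^(1/2) = 0.662.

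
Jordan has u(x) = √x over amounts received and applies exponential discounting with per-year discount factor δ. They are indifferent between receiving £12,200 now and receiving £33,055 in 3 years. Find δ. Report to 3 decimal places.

δ ≈ 0.847

The payoff in 3 years is discounted by δ^3, so u(12200) = δ^3·u(33055) and δ^3 = u(12200)/u(33055).
Since u(x) = √x, δ^3 = √(12200/33055) = 0.60752.
Taking the cube root: δ = 0.60752^(1/3) ≈ 0.847.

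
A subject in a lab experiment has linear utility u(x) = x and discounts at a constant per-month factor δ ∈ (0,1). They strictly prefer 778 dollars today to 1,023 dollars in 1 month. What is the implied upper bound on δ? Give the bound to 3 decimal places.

Comparing present values: 778 > δ·1023.
Dividing through by 1023 gives δ < 0.76051.

δ < 0.761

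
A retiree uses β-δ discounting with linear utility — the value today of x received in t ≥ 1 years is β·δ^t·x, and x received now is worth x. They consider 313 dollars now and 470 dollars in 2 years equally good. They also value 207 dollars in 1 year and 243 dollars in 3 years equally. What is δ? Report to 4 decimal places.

δ ≈ 0.9230

The second indifference involves only future payoffs, so β cancels: β·δ^1·207 = β·δ^3·243, giving δ^2 = 207/243 = 0.85185, so δ = 0.92296.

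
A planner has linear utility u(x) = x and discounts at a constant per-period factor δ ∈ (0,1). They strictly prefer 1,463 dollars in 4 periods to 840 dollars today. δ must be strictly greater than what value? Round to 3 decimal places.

δ > 0.870

Under u(x) = x this choice says 840 < δ^4·1463.
So δ^4 > 840/1463 = 0.57416; taking the 4th root of both positive sides preserves the inequality.
δ > 0.57416^(1/4) = 0.870.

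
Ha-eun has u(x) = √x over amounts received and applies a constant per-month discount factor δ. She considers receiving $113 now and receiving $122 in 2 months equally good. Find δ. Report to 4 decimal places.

δ ≈ 0.9810

Indifference means u(113) = δ^2 · u(122), so δ^2 = u(113)/u(122).
Since u(x) = √x, δ^2 = √(113/122) = 0.96241.
Hence δ = (0.96241)^(1/2) = 0.981024.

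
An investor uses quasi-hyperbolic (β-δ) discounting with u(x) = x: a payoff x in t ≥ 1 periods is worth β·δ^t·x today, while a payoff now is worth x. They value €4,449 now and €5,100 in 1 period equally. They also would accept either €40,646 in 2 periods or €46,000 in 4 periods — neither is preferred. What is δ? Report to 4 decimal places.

From the later pair, β·δ^2·40646 = β·δ^4·46000; dividing through, δ^2 = 40646/46000 = 0.88361, so δ = 0.94000.

δ ≈ 0.9400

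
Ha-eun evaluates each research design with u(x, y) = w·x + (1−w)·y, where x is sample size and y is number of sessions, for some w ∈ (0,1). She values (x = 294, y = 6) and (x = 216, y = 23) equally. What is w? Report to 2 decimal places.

Indifference: w·294 + (1−w)·6 = w·216 + (1−w)·23.
w·(294−216) = (1−w)·(23−6), i.e. w·78 = (1−w)·17.
So w/(1−w) = 17/78 = 0.2179, giving w = 17/(78+17) = 0.18.

w = 0.18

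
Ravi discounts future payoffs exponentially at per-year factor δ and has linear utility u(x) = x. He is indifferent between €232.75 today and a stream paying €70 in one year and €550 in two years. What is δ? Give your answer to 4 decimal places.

Equating present values: 232.75 = 70δ + 550δ².
So 550δ² + 70δ − 232.75 = 0.
By the quadratic formula (taking the positive root), δ = (−70 + √516950.00) / 1100 ≈ 0.5900.

δ ≈ 0.5900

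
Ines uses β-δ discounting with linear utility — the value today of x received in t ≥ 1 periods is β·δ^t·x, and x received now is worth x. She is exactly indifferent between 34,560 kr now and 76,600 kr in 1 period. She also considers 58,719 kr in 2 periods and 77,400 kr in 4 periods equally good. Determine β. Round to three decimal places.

From the later pair, β·δ^2·58719 = β·δ^4·77400; dividing through, δ^2 = 58719/77400 = 0.75864, so δ = 0.87100.
Now use the now-vs-future pair: 34560 = β·δ·76600 gives β = 34560/(0.87100·76600) ≈ 0.518.

β ≈ 0.518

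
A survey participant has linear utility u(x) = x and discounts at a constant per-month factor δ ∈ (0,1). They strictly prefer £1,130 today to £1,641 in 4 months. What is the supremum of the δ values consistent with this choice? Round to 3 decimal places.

Comparing present values: 1130 > δ^4·1641.
Hence δ^4 < 1130/1641 = 0.68860, and x ↦ x^(1/4) is increasing on (0,∞).
δ < (1130/1641)^(1/4) ≈ 0.911.

δ < 0.911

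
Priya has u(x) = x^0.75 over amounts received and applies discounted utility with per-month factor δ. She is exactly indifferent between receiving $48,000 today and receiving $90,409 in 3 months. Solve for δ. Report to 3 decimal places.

δ ≈ 0.854

The payoff in 3 months is discounted by δ^3, so u(48000) = δ^3·u(90409) and δ^3 = u(48000)/u(90409).
Since u(x) = x^0.75, δ^3 = (48000/90409)^0.75 = 0.53092^0.75 = 0.62197.
So δ = 0.62197^(1/3) ≈ 0.854.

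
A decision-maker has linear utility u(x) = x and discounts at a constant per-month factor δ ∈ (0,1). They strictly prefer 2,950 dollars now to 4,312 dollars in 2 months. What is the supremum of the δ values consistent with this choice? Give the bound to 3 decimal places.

δ < 0.827

Under u(x) = x this choice says 2950 > δ^2·4312.
So δ^2 < 2950/4312 = 0.68414; taking the square root of both positive sides preserves the inequality.
δ < (2950/4312)^(1/2) ≈ 0.827.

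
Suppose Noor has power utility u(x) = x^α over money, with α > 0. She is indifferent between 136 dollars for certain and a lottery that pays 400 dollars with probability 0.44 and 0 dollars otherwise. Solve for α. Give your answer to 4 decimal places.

α ≈ 0.7610

EU(lottery) = 0.44·400^α + 0.56·0 = 0.44·400^α.
Indifference: 136^α = 0.44·400^α, so (136/400)^α = 0.44.
Taking logs: α·ln(136/400) = ln(0.44), so α = -0.8209806 / -1.0788097 ≈ 0.7610.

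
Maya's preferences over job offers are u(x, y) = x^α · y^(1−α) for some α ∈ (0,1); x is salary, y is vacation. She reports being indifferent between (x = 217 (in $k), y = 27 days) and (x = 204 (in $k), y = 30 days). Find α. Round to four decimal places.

α ≈ 0.6304

Indifference: 217^α · 27^(1−α) = 204^α · 30^(1−α).
(217/204)^α = (30/27)^(1−α); take logs: α·ln(217/204) = (1−α)·ln(30/27), i.e. α·0.0617774 = (1−α)·0.1053605.
With A = 0.0617774 and B = 0.1053605: α·A = (1−α)·B, so α = B/(A+B) = 0.1053605/0.1671379 ≈ 0.6304.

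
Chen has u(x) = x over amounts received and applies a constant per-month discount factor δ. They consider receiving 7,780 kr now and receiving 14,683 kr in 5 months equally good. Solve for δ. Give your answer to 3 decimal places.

δ ≈ 0.881

Equating discounted utilities: u(7780) = δ^5·u(14683) ⇒ δ^5 = u(7780)/u(14683).
With u(x) = x: δ^5 = 7780/14683 = 0.52986.
So δ = 0.52986^(1/5) ≈ 0.881.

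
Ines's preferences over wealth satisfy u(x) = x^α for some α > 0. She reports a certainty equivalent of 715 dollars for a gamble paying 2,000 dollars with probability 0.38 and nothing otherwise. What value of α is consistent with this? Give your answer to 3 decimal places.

α ≈ 0.941

EU(lottery) = 0.38·2000^α + 0.62·0 = 0.38·2000^α.
Equating: 715^α = 0.38·2000^α, i.e. 0.3575^α = 0.38.
α = ln(0.38) / ln(715/2000) = -0.967584/-1.028620 ≈ 0.941.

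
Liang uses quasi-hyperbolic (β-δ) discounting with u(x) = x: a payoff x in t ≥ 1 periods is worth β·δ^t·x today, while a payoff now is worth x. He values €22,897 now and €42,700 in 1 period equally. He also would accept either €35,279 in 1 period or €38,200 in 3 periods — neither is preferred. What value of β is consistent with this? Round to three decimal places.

β ≈ 0.558

The second indifference involves only future payoffs, so β cancels: β·δ^1·35279 = β·δ^3·38200, giving δ^2 = 35279/38200 = 0.92353, so δ = 0.96101.
Substituting δ into 22897 = β·δ·42700: β = 22897/(41034.990) ≈ 0.558.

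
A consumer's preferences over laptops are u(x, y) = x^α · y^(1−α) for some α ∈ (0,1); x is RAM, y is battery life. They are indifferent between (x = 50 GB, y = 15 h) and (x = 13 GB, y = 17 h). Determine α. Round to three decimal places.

The Cobb–Douglas utilities coincide, so 50^α·15^(1−α) = 13^α·17^(1−α).
Taking logs: α·ln 50 + (1−α)·ln 15 = α·ln 13 + (1−α)·ln 17, i.e. α·1.347074 = (1−α)·0.125163.
Thus α·(1.472237) = 0.125163, so α = 0.125163/1.472237 ≈ 0.085.

α ≈ 0.085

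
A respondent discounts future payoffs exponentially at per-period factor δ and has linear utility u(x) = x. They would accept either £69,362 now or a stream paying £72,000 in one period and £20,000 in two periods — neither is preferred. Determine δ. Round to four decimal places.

The stream is worth 72000δ + 20000δ² today, so 72000δ + 20000δ² = 69362.
That is, 20000δ² + 72000δ − 69362 = 0, a quadratic in δ.
The positive root is δ = [−72000 + √(72000² + 4·20000·69362)] / (2·20000) = (−72000 + 103600.000)/40000 ≈ 0.7900.

δ ≈ 0.7900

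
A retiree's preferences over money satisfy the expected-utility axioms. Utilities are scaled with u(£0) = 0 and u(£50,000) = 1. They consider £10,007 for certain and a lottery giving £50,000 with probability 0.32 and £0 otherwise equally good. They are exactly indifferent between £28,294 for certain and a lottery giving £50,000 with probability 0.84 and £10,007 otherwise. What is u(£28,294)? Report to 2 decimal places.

From the first indifference, u(£10,007) = 0.32·u(£50,000) + 0.68·u(£0) = 0.32·1 + 0.68·0 = 0.32.
Then u(£28,294) = 0.84·u(£50,000) + 0.16·u(£10,007) = 0.84·1.00 + 0.16·0.32 = 0.8912.

0.89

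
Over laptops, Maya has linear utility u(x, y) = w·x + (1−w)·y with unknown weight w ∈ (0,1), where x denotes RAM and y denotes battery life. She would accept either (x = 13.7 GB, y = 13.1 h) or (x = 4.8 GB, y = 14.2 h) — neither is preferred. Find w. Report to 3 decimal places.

Equating utilities: w·13.7 + (1−w)·13.1 = w·4.8 + (1−w)·14.2.
w·(13.7−4.8) = (1−w)·(14.2−13.1), i.e. w·8.9 = (1−w)·1.1.
The marginal rate of substitution is 1.1/8.9, so w = 1.1/(8.9+1.1) = 0.110.

w = 0.110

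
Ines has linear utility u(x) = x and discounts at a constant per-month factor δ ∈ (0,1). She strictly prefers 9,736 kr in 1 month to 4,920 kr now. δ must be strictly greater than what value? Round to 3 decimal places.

The preference means 4920 < δ·9736.
So δ > 4920/9736 = 0.50534.

δ > 0.505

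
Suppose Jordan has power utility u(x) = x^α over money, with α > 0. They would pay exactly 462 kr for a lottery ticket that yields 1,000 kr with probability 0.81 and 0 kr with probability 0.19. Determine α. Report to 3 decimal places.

EU(lottery) = 0.81·1000^α + 0.19·0 = 0.81·1000^α.
Equating: 462^α = 0.81·1000^α, i.e. 0.4620^α = 0.81.
Take logs: α = ln 0.81 / ln(462/1000) ≈ 0.27289.

α ≈ 0.273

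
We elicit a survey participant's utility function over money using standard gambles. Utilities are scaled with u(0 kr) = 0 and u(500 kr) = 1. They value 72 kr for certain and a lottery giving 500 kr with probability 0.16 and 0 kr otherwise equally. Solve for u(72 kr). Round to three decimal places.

0.160

u(72 kr) equals the lottery's expected utility: 0.16·1 + 0.84·0 = 0.16.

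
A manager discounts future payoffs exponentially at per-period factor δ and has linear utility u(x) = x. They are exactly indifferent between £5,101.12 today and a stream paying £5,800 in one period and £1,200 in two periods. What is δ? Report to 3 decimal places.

δ ≈ 0.760

Present value of the stream is 5800·δ + 1200·δ². Indifference gives 5800δ + 1200δ² = 5101.12.
So 1200δ² + 5800δ − 5101.12 = 0.
The positive root is δ = [−5800 + √(5800² + 4·1200·5101.12)] / (2·1200) = (−5800 + 7624.000)/2400 ≈ 0.760.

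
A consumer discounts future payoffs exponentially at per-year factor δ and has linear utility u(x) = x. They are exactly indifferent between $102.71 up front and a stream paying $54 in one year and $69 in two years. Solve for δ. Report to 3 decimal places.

δ ≈ 0.890

Equating present values: 102.71 = 54δ + 69δ².
That is, 69δ² + 54δ − 102.71 = 0, a quadratic in δ.
The positive root is δ = [−54 + √(54² + 4·69·102.71)] / (2·69) = (−54 + 176.816)/138 ≈ 0.890.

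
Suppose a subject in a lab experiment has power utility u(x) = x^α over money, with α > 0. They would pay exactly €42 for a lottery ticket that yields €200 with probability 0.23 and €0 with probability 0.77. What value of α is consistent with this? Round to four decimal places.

Since u(0) = 0, the lottery's EU is 0.23·200^α.
Equating: 42^α = 0.23·200^α, i.e. 0.2100^α = 0.23.
Taking logs: α·ln(42/200) = ln(0.23), so α = -1.4696760 / -1.5606477 ≈ 0.9417.

α ≈ 0.9417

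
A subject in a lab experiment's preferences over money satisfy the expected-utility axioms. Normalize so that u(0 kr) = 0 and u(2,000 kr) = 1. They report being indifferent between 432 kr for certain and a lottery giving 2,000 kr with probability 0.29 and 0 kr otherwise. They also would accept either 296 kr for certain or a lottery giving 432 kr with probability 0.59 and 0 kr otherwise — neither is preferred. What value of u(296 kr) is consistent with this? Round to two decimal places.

First, u(432 kr) = 0.29·u(2,000 kr) + 0.71·u(0 kr) = 0.29.
Then u(296 kr) = 0.59·u(432 kr) + 0.41·u(0 kr) = 0.59·0.29 + 0.41·0.00 = 0.1711.

0.17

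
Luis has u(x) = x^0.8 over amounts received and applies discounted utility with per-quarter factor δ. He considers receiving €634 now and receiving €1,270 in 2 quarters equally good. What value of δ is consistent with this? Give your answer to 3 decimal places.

The payoff in 2 quarters is discounted by δ^2, so u(634) = δ^2·u(1270) and δ^2 = u(634)/u(1270).
Since u(x) = x^0.8, δ^2 = (634/1270)^0.8 = 0.49921^0.8 = 0.57363.
Taking the square root: δ = 0.57363^(1/2) ≈ 0.757.

δ ≈ 0.757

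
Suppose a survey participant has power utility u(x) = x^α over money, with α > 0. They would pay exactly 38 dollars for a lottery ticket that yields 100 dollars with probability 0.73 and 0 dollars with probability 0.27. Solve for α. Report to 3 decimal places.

α ≈ 0.325

EU(lottery) = 0.73·100^α + 0.27·0 = 0.73·100^α.
Setting u(38) equal to that: 38^α = 0.73·100^α ⇒ (38/100)^α = 0.73.
α = ln(0.73) / ln(38/100) = -0.314711/-0.967584 ≈ 0.325.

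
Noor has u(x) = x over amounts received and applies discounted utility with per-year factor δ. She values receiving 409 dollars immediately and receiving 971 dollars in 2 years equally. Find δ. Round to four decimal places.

Equating discounted utilities: u(409) = δ^2·u(971) ⇒ δ^2 = u(409)/u(971).
With u(x) = x: δ^2 = 409/971 = 0.42122.
So δ = 0.42122^(1/2) ≈ 0.6490.

δ ≈ 0.6490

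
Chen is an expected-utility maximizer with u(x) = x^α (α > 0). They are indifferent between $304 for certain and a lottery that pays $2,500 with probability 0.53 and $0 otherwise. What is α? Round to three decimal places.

EU(lottery) = 0.53·2500^α + 0.47·0 = 0.53·2500^α.
Indifference: 304^α = 0.53·2500^α, so (304/2500)^α = 0.53.
Take logs: α = ln 0.53 / ln(304/2500) ≈ 0.30132.

α ≈ 0.301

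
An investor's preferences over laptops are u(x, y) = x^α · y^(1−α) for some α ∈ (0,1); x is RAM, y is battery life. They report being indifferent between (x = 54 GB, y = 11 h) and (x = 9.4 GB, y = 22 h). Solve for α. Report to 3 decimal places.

α ≈ 0.284

Indifference: 54^α · 11^(1−α) = 9.4^α · 22^(1−α).
(54/9.4)^α = (22/11)^(1−α); take logs: α·ln(54/9.4) = (1−α)·ln(22/11), i.e. α·1.748274 = (1−α)·0.693147.
With A = 1.748274 and B = 0.693147: α·A = (1−α)·B, so α = B/(A+B) = 0.693147/2.441421 ≈ 0.284.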